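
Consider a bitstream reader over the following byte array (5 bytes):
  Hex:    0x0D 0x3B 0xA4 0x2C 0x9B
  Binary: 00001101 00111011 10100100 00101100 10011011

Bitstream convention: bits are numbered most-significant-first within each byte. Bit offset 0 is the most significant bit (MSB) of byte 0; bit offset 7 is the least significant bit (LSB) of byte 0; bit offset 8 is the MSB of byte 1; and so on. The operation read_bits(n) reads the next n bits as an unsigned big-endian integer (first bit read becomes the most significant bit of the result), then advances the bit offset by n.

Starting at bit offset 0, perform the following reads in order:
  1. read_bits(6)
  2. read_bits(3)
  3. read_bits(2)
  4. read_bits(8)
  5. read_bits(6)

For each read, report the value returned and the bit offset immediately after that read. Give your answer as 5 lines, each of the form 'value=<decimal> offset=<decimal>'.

Read 1: bits[0:6] width=6 -> value=3 (bin 000011); offset now 6 = byte 0 bit 6; 34 bits remain
Read 2: bits[6:9] width=3 -> value=2 (bin 010); offset now 9 = byte 1 bit 1; 31 bits remain
Read 3: bits[9:11] width=2 -> value=1 (bin 01); offset now 11 = byte 1 bit 3; 29 bits remain
Read 4: bits[11:19] width=8 -> value=221 (bin 11011101); offset now 19 = byte 2 bit 3; 21 bits remain
Read 5: bits[19:25] width=6 -> value=8 (bin 001000); offset now 25 = byte 3 bit 1; 15 bits remain

Answer: value=3 offset=6
value=2 offset=9
value=1 offset=11
value=221 offset=19
value=8 offset=25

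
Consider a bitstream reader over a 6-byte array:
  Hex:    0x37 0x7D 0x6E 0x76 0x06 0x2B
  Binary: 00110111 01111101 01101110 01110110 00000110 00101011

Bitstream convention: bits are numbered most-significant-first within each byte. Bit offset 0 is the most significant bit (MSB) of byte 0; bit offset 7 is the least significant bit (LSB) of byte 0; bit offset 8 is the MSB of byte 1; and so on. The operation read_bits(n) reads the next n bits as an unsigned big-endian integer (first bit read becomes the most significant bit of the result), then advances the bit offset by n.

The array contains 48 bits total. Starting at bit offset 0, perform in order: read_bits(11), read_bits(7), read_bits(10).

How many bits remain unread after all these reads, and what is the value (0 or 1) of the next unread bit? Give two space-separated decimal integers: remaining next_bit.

Answer: 20 0

Derivation:
Read 1: bits[0:11] width=11 -> value=443 (bin 00110111011); offset now 11 = byte 1 bit 3; 37 bits remain
Read 2: bits[11:18] width=7 -> value=117 (bin 1110101); offset now 18 = byte 2 bit 2; 30 bits remain
Read 3: bits[18:28] width=10 -> value=743 (bin 1011100111); offset now 28 = byte 3 bit 4; 20 bits remain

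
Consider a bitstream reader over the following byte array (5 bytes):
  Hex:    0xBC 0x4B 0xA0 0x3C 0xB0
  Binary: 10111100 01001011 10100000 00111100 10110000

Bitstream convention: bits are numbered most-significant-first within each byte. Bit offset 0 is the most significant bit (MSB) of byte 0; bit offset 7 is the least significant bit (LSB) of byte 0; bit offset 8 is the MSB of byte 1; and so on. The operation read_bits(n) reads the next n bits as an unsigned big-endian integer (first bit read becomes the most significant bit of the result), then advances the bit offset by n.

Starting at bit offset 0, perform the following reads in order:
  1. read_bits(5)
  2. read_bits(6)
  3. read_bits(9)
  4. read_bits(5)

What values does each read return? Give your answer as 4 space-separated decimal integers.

Read 1: bits[0:5] width=5 -> value=23 (bin 10111); offset now 5 = byte 0 bit 5; 35 bits remain
Read 2: bits[5:11] width=6 -> value=34 (bin 100010); offset now 11 = byte 1 bit 3; 29 bits remain
Read 3: bits[11:20] width=9 -> value=186 (bin 010111010); offset now 20 = byte 2 bit 4; 20 bits remain
Read 4: bits[20:25] width=5 -> value=0 (bin 00000); offset now 25 = byte 3 bit 1; 15 bits remain

Answer: 23 34 186 0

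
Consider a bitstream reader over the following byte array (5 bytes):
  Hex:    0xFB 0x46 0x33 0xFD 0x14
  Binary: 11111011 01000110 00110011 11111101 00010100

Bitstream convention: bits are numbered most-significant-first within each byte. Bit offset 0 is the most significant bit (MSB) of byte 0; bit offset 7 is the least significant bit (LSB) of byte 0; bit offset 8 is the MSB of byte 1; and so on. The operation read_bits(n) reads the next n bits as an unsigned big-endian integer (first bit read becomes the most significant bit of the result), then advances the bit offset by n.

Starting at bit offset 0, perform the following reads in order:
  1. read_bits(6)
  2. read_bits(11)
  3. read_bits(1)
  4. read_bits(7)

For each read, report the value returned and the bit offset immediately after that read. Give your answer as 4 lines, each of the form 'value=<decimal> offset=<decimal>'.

Read 1: bits[0:6] width=6 -> value=62 (bin 111110); offset now 6 = byte 0 bit 6; 34 bits remain
Read 2: bits[6:17] width=11 -> value=1676 (bin 11010001100); offset now 17 = byte 2 bit 1; 23 bits remain
Read 3: bits[17:18] width=1 -> value=0 (bin 0); offset now 18 = byte 2 bit 2; 22 bits remain
Read 4: bits[18:25] width=7 -> value=103 (bin 1100111); offset now 25 = byte 3 bit 1; 15 bits remain

Answer: value=62 offset=6
value=1676 offset=17
value=0 offset=18
value=103 offset=25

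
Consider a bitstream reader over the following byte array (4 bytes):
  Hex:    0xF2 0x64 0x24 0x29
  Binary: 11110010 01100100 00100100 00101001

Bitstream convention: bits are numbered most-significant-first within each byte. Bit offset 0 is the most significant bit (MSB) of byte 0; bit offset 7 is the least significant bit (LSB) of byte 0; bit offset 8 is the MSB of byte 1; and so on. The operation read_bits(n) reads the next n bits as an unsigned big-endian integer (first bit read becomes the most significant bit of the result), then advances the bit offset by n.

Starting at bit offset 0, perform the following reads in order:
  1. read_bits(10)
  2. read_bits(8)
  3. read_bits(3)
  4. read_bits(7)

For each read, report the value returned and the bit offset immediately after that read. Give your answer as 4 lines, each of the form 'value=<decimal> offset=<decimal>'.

Read 1: bits[0:10] width=10 -> value=969 (bin 1111001001); offset now 10 = byte 1 bit 2; 22 bits remain
Read 2: bits[10:18] width=8 -> value=144 (bin 10010000); offset now 18 = byte 2 bit 2; 14 bits remain
Read 3: bits[18:21] width=3 -> value=4 (bin 100); offset now 21 = byte 2 bit 5; 11 bits remain
Read 4: bits[21:28] width=7 -> value=66 (bin 1000010); offset now 28 = byte 3 bit 4; 4 bits remain

Answer: value=969 offset=10
value=144 offset=18
value=4 offset=21
value=66 offset=28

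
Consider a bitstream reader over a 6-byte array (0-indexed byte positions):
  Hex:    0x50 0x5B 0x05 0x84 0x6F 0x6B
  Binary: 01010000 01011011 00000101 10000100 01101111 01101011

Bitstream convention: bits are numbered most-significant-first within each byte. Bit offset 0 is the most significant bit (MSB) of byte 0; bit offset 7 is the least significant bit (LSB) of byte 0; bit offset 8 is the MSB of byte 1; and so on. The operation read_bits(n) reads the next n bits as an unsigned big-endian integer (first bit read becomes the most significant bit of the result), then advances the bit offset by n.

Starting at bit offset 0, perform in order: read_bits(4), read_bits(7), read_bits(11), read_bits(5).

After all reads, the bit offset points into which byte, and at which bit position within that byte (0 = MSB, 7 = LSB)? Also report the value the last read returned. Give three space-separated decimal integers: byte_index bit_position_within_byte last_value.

Read 1: bits[0:4] width=4 -> value=5 (bin 0101); offset now 4 = byte 0 bit 4; 44 bits remain
Read 2: bits[4:11] width=7 -> value=2 (bin 0000010); offset now 11 = byte 1 bit 3; 37 bits remain
Read 3: bits[11:22] width=11 -> value=1729 (bin 11011000001); offset now 22 = byte 2 bit 6; 26 bits remain
Read 4: bits[22:27] width=5 -> value=12 (bin 01100); offset now 27 = byte 3 bit 3; 21 bits remain

Answer: 3 3 12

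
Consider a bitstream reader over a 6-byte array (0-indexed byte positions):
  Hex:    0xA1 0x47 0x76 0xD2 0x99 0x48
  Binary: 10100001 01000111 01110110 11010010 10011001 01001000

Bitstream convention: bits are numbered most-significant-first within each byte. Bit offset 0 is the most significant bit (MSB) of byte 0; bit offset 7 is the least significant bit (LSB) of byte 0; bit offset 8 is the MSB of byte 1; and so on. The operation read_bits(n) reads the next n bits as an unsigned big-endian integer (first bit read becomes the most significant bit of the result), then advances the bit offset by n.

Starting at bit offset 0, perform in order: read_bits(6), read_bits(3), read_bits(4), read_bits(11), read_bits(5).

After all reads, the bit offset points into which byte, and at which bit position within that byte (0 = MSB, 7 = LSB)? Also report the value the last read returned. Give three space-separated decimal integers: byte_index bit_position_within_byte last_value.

Answer: 3 5 26

Derivation:
Read 1: bits[0:6] width=6 -> value=40 (bin 101000); offset now 6 = byte 0 bit 6; 42 bits remain
Read 2: bits[6:9] width=3 -> value=2 (bin 010); offset now 9 = byte 1 bit 1; 39 bits remain
Read 3: bits[9:13] width=4 -> value=8 (bin 1000); offset now 13 = byte 1 bit 5; 35 bits remain
Read 4: bits[13:24] width=11 -> value=1910 (bin 11101110110); offset now 24 = byte 3 bit 0; 24 bits remain
Read 5: bits[24:29] width=5 -> value=26 (bin 11010); offset now 29 = byte 3 bit 5; 19 bits remain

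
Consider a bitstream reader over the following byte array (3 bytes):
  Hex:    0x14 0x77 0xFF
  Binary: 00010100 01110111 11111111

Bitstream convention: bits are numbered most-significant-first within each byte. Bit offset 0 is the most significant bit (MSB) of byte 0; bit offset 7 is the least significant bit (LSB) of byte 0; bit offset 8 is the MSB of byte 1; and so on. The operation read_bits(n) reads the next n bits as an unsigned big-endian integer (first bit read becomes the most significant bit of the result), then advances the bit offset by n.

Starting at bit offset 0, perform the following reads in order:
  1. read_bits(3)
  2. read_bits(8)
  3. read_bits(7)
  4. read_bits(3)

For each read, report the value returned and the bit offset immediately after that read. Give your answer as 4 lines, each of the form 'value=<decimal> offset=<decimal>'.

Answer: value=0 offset=3
value=163 offset=11
value=95 offset=18
value=7 offset=21

Derivation:
Read 1: bits[0:3] width=3 -> value=0 (bin 000); offset now 3 = byte 0 bit 3; 21 bits remain
Read 2: bits[3:11] width=8 -> value=163 (bin 10100011); offset now 11 = byte 1 bit 3; 13 bits remain
Read 3: bits[11:18] width=7 -> value=95 (bin 1011111); offset now 18 = byte 2 bit 2; 6 bits remain
Read 4: bits[18:21] width=3 -> value=7 (bin 111); offset now 21 = byte 2 bit 5; 3 bits remain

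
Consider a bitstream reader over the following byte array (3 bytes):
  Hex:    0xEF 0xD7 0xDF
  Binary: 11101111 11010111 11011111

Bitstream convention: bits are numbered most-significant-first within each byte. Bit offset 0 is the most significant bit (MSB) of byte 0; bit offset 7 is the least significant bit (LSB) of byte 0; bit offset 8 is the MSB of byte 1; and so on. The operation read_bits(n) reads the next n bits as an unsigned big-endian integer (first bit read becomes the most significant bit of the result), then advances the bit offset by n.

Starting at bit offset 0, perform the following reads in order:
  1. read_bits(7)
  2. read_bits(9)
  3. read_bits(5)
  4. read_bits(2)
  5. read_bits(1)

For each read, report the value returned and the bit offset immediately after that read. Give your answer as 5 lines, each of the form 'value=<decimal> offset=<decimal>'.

Answer: value=119 offset=7
value=471 offset=16
value=27 offset=21
value=3 offset=23
value=1 offset=24

Derivation:
Read 1: bits[0:7] width=7 -> value=119 (bin 1110111); offset now 7 = byte 0 bit 7; 17 bits remain
Read 2: bits[7:16] width=9 -> value=471 (bin 111010111); offset now 16 = byte 2 bit 0; 8 bits remain
Read 3: bits[16:21] width=5 -> value=27 (bin 11011); offset now 21 = byte 2 bit 5; 3 bits remain
Read 4: bits[21:23] width=2 -> value=3 (bin 11); offset now 23 = byte 2 bit 7; 1 bits remain
Read 5: bits[23:24] width=1 -> value=1 (bin 1); offset now 24 = byte 3 bit 0; 0 bits remain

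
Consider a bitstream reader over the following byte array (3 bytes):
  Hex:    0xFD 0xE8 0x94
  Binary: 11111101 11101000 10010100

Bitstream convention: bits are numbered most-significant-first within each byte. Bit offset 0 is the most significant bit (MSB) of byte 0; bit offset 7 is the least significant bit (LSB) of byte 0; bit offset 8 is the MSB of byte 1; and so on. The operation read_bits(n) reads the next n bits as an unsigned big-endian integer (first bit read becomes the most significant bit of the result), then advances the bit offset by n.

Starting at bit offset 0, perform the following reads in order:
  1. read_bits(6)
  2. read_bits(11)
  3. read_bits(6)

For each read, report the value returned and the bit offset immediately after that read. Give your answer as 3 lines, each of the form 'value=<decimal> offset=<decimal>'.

Answer: value=63 offset=6
value=977 offset=17
value=10 offset=23

Derivation:
Read 1: bits[0:6] width=6 -> value=63 (bin 111111); offset now 6 = byte 0 bit 6; 18 bits remain
Read 2: bits[6:17] width=11 -> value=977 (bin 01111010001); offset now 17 = byte 2 bit 1; 7 bits remain
Read 3: bits[17:23] width=6 -> value=10 (bin 001010); offset now 23 = byte 2 bit 7; 1 bits remain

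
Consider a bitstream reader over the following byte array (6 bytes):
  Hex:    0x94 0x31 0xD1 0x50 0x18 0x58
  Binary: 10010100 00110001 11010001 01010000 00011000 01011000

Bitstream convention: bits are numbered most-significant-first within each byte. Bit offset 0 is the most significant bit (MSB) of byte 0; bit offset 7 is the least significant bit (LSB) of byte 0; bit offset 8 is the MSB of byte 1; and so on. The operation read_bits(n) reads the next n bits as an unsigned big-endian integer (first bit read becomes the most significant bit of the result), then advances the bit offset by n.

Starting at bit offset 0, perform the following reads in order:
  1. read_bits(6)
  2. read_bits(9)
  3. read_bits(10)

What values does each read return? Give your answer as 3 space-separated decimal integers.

Read 1: bits[0:6] width=6 -> value=37 (bin 100101); offset now 6 = byte 0 bit 6; 42 bits remain
Read 2: bits[6:15] width=9 -> value=24 (bin 000011000); offset now 15 = byte 1 bit 7; 33 bits remain
Read 3: bits[15:25] width=10 -> value=930 (bin 1110100010); offset now 25 = byte 3 bit 1; 23 bits remain

Answer: 37 24 930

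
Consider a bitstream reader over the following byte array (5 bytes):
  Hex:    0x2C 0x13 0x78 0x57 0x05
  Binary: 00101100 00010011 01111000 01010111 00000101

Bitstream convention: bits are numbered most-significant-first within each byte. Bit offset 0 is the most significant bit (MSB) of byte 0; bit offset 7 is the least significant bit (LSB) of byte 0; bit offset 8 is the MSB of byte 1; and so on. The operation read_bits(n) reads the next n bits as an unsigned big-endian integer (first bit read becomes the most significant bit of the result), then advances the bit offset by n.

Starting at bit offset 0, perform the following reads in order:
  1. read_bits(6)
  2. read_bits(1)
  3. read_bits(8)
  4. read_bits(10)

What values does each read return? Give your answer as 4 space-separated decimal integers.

Read 1: bits[0:6] width=6 -> value=11 (bin 001011); offset now 6 = byte 0 bit 6; 34 bits remain
Read 2: bits[6:7] width=1 -> value=0 (bin 0); offset now 7 = byte 0 bit 7; 33 bits remain
Read 3: bits[7:15] width=8 -> value=9 (bin 00001001); offset now 15 = byte 1 bit 7; 25 bits remain
Read 4: bits[15:25] width=10 -> value=752 (bin 1011110000); offset now 25 = byte 3 bit 1; 15 bits remain

Answer: 11 0 9 752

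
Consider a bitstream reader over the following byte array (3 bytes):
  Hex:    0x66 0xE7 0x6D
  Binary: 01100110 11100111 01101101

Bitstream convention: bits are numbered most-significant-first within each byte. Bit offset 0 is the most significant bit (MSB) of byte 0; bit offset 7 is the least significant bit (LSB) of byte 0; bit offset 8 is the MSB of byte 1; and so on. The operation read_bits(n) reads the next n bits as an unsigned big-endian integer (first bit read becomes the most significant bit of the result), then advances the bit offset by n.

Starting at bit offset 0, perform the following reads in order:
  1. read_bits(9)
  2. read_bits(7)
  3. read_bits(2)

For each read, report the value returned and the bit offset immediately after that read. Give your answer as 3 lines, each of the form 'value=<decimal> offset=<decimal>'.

Read 1: bits[0:9] width=9 -> value=205 (bin 011001101); offset now 9 = byte 1 bit 1; 15 bits remain
Read 2: bits[9:16] width=7 -> value=103 (bin 1100111); offset now 16 = byte 2 bit 0; 8 bits remain
Read 3: bits[16:18] width=2 -> value=1 (bin 01); offset now 18 = byte 2 bit 2; 6 bits remain

Answer: value=205 offset=9
value=103 offset=16
value=1 offset=18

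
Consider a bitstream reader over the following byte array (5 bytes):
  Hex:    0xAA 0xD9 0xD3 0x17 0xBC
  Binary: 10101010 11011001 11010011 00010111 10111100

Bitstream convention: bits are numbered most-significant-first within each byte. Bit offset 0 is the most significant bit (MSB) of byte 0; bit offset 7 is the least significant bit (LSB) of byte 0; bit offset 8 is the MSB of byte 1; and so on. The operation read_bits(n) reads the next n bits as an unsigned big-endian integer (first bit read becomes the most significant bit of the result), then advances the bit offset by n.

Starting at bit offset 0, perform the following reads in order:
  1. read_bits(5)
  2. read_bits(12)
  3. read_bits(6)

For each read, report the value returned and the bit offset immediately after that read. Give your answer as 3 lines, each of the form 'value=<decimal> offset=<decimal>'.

Answer: value=21 offset=5
value=1459 offset=17
value=41 offset=23

Derivation:
Read 1: bits[0:5] width=5 -> value=21 (bin 10101); offset now 5 = byte 0 bit 5; 35 bits remain
Read 2: bits[5:17] width=12 -> value=1459 (bin 010110110011); offset now 17 = byte 2 bit 1; 23 bits remain
Read 3: bits[17:23] width=6 -> value=41 (bin 101001); offset now 23 = byte 2 bit 7; 17 bits remain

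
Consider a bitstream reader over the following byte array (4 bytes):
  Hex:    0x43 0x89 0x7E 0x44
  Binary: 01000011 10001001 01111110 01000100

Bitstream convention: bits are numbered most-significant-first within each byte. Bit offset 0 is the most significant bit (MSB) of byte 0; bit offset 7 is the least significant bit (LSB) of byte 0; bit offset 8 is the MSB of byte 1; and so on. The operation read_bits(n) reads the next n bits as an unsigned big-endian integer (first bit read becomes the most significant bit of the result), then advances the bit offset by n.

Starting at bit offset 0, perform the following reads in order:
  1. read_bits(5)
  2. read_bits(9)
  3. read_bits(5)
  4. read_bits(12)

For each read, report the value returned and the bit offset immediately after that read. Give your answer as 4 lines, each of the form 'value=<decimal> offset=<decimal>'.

Answer: value=8 offset=5
value=226 offset=14
value=11 offset=19
value=3874 offset=31

Derivation:
Read 1: bits[0:5] width=5 -> value=8 (bin 01000); offset now 5 = byte 0 bit 5; 27 bits remain
Read 2: bits[5:14] width=9 -> value=226 (bin 011100010); offset now 14 = byte 1 bit 6; 18 bits remain
Read 3: bits[14:19] width=5 -> value=11 (bin 01011); offset now 19 = byte 2 bit 3; 13 bits remain
Read 4: bits[19:31] width=12 -> value=3874 (bin 111100100010); offset now 31 = byte 3 bit 7; 1 bits remain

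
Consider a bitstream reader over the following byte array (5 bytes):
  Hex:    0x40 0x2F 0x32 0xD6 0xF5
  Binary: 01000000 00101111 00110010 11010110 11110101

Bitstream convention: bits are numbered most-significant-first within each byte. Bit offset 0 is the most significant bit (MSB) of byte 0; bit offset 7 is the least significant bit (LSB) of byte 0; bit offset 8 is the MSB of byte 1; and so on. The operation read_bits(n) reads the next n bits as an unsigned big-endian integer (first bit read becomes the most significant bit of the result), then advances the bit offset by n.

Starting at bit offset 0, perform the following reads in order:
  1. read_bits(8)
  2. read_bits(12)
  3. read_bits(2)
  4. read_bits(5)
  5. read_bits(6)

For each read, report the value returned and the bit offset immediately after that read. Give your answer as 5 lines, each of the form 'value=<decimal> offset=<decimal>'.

Read 1: bits[0:8] width=8 -> value=64 (bin 01000000); offset now 8 = byte 1 bit 0; 32 bits remain
Read 2: bits[8:20] width=12 -> value=755 (bin 001011110011); offset now 20 = byte 2 bit 4; 20 bits remain
Read 3: bits[20:22] width=2 -> value=0 (bin 00); offset now 22 = byte 2 bit 6; 18 bits remain
Read 4: bits[22:27] width=5 -> value=22 (bin 10110); offset now 27 = byte 3 bit 3; 13 bits remain
Read 5: bits[27:33] width=6 -> value=45 (bin 101101); offset now 33 = byte 4 bit 1; 7 bits remain

Answer: value=64 offset=8
value=755 offset=20
value=0 offset=22
value=22 offset=27
value=45 offset=33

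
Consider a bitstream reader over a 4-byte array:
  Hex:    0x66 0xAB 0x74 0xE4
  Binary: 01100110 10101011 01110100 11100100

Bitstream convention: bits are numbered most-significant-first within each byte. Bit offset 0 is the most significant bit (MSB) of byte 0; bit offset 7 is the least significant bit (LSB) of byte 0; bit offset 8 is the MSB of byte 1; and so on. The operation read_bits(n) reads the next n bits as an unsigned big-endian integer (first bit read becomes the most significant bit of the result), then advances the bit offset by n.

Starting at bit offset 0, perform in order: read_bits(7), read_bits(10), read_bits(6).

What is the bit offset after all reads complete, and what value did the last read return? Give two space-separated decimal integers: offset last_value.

Answer: 23 58

Derivation:
Read 1: bits[0:7] width=7 -> value=51 (bin 0110011); offset now 7 = byte 0 bit 7; 25 bits remain
Read 2: bits[7:17] width=10 -> value=342 (bin 0101010110); offset now 17 = byte 2 bit 1; 15 bits remain
Read 3: bits[17:23] width=6 -> value=58 (bin 111010); offset now 23 = byte 2 bit 7; 9 bits remain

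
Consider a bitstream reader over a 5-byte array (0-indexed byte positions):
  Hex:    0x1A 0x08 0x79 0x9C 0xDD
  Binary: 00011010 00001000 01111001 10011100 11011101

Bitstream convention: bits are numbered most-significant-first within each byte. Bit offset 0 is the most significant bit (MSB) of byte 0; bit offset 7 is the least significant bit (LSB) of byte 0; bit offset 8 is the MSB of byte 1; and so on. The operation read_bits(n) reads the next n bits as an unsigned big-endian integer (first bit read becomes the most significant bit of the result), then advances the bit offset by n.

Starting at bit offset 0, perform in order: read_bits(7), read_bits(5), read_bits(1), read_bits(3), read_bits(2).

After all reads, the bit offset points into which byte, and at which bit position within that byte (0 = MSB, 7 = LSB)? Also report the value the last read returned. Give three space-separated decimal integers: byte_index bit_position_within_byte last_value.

Answer: 2 2 1

Derivation:
Read 1: bits[0:7] width=7 -> value=13 (bin 0001101); offset now 7 = byte 0 bit 7; 33 bits remain
Read 2: bits[7:12] width=5 -> value=0 (bin 00000); offset now 12 = byte 1 bit 4; 28 bits remain
Read 3: bits[12:13] width=1 -> value=1 (bin 1); offset now 13 = byte 1 bit 5; 27 bits remain
Read 4: bits[13:16] width=3 -> value=0 (bin 000); offset now 16 = byte 2 bit 0; 24 bits remain
Read 5: bits[16:18] width=2 -> value=1 (bin 01); offset now 18 = byte 2 bit 2; 22 bits remain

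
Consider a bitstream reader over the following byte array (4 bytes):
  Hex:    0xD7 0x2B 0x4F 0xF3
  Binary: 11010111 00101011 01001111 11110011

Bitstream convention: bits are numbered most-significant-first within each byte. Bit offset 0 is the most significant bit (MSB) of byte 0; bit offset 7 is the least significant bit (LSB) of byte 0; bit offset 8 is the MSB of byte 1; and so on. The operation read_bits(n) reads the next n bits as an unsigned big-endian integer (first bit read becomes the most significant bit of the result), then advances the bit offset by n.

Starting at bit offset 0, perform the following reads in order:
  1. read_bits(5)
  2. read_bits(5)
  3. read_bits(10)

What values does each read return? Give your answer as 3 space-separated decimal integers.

Answer: 26 28 692

Derivation:
Read 1: bits[0:5] width=5 -> value=26 (bin 11010); offset now 5 = byte 0 bit 5; 27 bits remain
Read 2: bits[5:10] width=5 -> value=28 (bin 11100); offset now 10 = byte 1 bit 2; 22 bits remain
Read 3: bits[10:20] width=10 -> value=692 (bin 1010110100); offset now 20 = byte 2 bit 4; 12 bits remain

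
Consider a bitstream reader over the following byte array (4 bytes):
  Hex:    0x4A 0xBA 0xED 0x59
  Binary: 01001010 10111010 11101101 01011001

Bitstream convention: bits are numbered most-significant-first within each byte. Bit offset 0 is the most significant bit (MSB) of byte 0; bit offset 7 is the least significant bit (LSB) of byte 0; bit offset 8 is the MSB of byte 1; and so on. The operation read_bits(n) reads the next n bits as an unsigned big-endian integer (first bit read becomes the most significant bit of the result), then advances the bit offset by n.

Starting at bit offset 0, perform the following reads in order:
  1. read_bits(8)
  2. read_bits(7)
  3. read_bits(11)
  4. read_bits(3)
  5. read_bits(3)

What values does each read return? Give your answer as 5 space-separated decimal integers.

Answer: 74 93 949 3 1

Derivation:
Read 1: bits[0:8] width=8 -> value=74 (bin 01001010); offset now 8 = byte 1 bit 0; 24 bits remain
Read 2: bits[8:15] width=7 -> value=93 (bin 1011101); offset now 15 = byte 1 bit 7; 17 bits remain
Read 3: bits[15:26] width=11 -> value=949 (bin 01110110101); offset now 26 = byte 3 bit 2; 6 bits remain
Read 4: bits[26:29] width=3 -> value=3 (bin 011); offset now 29 = byte 3 bit 5; 3 bits remain
Read 5: bits[29:32] width=3 -> value=1 (bin 001); offset now 32 = byte 4 bit 0; 0 bits remain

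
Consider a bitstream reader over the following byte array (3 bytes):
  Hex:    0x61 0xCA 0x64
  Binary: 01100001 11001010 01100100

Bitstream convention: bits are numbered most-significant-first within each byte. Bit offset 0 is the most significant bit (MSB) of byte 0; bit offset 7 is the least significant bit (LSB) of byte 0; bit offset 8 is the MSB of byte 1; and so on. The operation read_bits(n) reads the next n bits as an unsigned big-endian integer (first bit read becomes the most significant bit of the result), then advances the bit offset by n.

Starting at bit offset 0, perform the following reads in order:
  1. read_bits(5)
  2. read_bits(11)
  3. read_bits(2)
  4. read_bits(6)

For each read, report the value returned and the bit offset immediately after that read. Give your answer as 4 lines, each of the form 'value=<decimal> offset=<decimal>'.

Answer: value=12 offset=5
value=458 offset=16
value=1 offset=18
value=36 offset=24

Derivation:
Read 1: bits[0:5] width=5 -> value=12 (bin 01100); offset now 5 = byte 0 bit 5; 19 bits remain
Read 2: bits[5:16] width=11 -> value=458 (bin 00111001010); offset now 16 = byte 2 bit 0; 8 bits remain
Read 3: bits[16:18] width=2 -> value=1 (bin 01); offset now 18 = byte 2 bit 2; 6 bits remain
Read 4: bits[18:24] width=6 -> value=36 (bin 100100); offset now 24 = byte 3 bit 0; 0 bits remain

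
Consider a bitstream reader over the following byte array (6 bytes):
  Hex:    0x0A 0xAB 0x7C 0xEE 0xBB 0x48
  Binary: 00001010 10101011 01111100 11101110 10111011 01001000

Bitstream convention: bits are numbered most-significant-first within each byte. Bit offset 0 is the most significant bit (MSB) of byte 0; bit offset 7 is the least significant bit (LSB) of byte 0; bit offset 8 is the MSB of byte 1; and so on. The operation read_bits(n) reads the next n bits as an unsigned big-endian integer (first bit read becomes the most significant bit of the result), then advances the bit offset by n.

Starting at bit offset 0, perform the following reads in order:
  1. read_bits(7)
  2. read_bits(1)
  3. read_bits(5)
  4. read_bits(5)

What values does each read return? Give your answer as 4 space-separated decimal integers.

Read 1: bits[0:7] width=7 -> value=5 (bin 0000101); offset now 7 = byte 0 bit 7; 41 bits remain
Read 2: bits[7:8] width=1 -> value=0 (bin 0); offset now 8 = byte 1 bit 0; 40 bits remain
Read 3: bits[8:13] width=5 -> value=21 (bin 10101); offset now 13 = byte 1 bit 5; 35 bits remain
Read 4: bits[13:18] width=5 -> value=13 (bin 01101); offset now 18 = byte 2 bit 2; 30 bits remain

Answer: 5 0 21 13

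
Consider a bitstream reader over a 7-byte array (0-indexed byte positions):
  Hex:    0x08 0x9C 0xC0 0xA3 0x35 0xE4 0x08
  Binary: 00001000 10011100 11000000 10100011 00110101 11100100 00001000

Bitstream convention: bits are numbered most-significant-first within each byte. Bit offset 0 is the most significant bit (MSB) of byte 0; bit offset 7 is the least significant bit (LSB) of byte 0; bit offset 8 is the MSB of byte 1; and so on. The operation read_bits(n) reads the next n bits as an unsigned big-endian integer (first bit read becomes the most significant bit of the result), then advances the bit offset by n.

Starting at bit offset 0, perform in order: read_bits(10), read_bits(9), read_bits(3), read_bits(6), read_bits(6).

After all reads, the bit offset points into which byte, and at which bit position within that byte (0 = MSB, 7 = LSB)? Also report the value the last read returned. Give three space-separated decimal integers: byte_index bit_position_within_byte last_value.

Answer: 4 2 12

Derivation:
Read 1: bits[0:10] width=10 -> value=34 (bin 0000100010); offset now 10 = byte 1 bit 2; 46 bits remain
Read 2: bits[10:19] width=9 -> value=230 (bin 011100110); offset now 19 = byte 2 bit 3; 37 bits remain
Read 3: bits[19:22] width=3 -> value=0 (bin 000); offset now 22 = byte 2 bit 6; 34 bits remain
Read 4: bits[22:28] width=6 -> value=10 (bin 001010); offset now 28 = byte 3 bit 4; 28 bits remain
Read 5: bits[28:34] width=6 -> value=12 (bin 001100); offset now 34 = byte 4 bit 2; 22 bits remain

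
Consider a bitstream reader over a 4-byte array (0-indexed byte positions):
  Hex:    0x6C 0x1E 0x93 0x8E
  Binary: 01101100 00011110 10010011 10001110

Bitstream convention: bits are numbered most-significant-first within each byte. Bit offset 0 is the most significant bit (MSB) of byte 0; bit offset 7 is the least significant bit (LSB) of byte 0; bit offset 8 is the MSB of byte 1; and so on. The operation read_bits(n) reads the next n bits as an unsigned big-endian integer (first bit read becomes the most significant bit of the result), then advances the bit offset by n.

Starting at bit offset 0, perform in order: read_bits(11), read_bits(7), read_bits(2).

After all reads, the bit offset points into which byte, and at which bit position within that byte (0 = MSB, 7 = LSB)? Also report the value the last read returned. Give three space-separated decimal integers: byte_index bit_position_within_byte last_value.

Answer: 2 4 1

Derivation:
Read 1: bits[0:11] width=11 -> value=864 (bin 01101100000); offset now 11 = byte 1 bit 3; 21 bits remain
Read 2: bits[11:18] width=7 -> value=122 (bin 1111010); offset now 18 = byte 2 bit 2; 14 bits remain
Read 3: bits[18:20] width=2 -> value=1 (bin 01); offset now 20 = byte 2 bit 4; 12 bits remain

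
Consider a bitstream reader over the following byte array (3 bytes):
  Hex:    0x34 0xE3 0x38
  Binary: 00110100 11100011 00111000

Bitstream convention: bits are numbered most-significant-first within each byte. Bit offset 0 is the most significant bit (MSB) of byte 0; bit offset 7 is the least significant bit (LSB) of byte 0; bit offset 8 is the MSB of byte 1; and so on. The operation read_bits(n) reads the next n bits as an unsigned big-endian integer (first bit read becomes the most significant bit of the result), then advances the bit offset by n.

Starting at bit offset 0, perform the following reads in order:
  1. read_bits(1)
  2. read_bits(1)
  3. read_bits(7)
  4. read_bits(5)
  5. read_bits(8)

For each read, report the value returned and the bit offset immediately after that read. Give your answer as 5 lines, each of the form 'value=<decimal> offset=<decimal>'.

Answer: value=0 offset=1
value=0 offset=2
value=105 offset=9
value=24 offset=14
value=206 offset=22

Derivation:
Read 1: bits[0:1] width=1 -> value=0 (bin 0); offset now 1 = byte 0 bit 1; 23 bits remain
Read 2: bits[1:2] width=1 -> value=0 (bin 0); offset now 2 = byte 0 bit 2; 22 bits remain
Read 3: bits[2:9] width=7 -> value=105 (bin 1101001); offset now 9 = byte 1 bit 1; 15 bits remain
Read 4: bits[9:14] width=5 -> value=24 (bin 11000); offset now 14 = byte 1 bit 6; 10 bits remain
Read 5: bits[14:22] width=8 -> value=206 (bin 11001110); offset now 22 = byte 2 bit 6; 2 bits remain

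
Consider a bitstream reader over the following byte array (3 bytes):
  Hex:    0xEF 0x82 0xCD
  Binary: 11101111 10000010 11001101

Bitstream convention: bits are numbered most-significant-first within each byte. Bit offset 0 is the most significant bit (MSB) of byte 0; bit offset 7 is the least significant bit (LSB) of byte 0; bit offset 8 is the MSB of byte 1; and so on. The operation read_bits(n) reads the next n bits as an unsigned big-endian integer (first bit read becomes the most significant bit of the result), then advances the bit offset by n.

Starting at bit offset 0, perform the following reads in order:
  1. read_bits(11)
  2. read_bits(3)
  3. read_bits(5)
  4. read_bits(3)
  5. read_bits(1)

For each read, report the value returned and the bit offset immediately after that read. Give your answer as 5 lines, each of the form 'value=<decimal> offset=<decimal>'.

Read 1: bits[0:11] width=11 -> value=1916 (bin 11101111100); offset now 11 = byte 1 bit 3; 13 bits remain
Read 2: bits[11:14] width=3 -> value=0 (bin 000); offset now 14 = byte 1 bit 6; 10 bits remain
Read 3: bits[14:19] width=5 -> value=22 (bin 10110); offset now 19 = byte 2 bit 3; 5 bits remain
Read 4: bits[19:22] width=3 -> value=3 (bin 011); offset now 22 = byte 2 bit 6; 2 bits remain
Read 5: bits[22:23] width=1 -> value=0 (bin 0); offset now 23 = byte 2 bit 7; 1 bits remain

Answer: value=1916 offset=11
value=0 offset=14
value=22 offset=19
value=3 offset=22
value=0 offset=23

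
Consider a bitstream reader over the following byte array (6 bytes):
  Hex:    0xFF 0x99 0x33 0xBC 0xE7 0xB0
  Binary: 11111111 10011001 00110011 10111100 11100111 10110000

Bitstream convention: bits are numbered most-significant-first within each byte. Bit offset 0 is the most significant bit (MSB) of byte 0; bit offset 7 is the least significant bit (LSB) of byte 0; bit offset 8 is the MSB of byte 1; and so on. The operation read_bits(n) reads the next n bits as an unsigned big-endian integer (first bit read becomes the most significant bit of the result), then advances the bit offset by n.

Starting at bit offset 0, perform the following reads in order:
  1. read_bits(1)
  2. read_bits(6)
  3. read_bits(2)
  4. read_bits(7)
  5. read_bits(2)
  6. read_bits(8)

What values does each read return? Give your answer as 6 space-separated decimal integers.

Answer: 1 63 3 25 0 206

Derivation:
Read 1: bits[0:1] width=1 -> value=1 (bin 1); offset now 1 = byte 0 bit 1; 47 bits remain
Read 2: bits[1:7] width=6 -> value=63 (bin 111111); offset now 7 = byte 0 bit 7; 41 bits remain
Read 3: bits[7:9] width=2 -> value=3 (bin 11); offset now 9 = byte 1 bit 1; 39 bits remain
Read 4: bits[9:16] width=7 -> value=25 (bin 0011001); offset now 16 = byte 2 bit 0; 32 bits remain
Read 5: bits[16:18] width=2 -> value=0 (bin 00); offset now 18 = byte 2 bit 2; 30 bits remain
Read 6: bits[18:26] width=8 -> value=206 (bin 11001110); offset now 26 = byte 3 bit 2; 22 bits remain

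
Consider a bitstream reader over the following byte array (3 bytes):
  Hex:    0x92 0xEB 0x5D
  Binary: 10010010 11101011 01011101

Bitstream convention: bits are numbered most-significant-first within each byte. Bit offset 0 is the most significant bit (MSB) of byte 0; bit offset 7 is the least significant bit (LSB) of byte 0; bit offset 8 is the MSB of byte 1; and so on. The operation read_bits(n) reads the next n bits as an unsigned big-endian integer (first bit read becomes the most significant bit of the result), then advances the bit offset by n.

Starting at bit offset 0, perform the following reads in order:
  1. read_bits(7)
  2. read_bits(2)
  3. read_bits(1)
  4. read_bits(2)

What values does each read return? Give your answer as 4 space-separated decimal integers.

Answer: 73 1 1 2

Derivation:
Read 1: bits[0:7] width=7 -> value=73 (bin 1001001); offset now 7 = byte 0 bit 7; 17 bits remain
Read 2: bits[7:9] width=2 -> value=1 (bin 01); offset now 9 = byte 1 bit 1; 15 bits remain
Read 3: bits[9:10] width=1 -> value=1 (bin 1); offset now 10 = byte 1 bit 2; 14 bits remain
Read 4: bits[10:12] width=2 -> value=2 (bin 10); offset now 12 = byte 1 bit 4; 12 bits remain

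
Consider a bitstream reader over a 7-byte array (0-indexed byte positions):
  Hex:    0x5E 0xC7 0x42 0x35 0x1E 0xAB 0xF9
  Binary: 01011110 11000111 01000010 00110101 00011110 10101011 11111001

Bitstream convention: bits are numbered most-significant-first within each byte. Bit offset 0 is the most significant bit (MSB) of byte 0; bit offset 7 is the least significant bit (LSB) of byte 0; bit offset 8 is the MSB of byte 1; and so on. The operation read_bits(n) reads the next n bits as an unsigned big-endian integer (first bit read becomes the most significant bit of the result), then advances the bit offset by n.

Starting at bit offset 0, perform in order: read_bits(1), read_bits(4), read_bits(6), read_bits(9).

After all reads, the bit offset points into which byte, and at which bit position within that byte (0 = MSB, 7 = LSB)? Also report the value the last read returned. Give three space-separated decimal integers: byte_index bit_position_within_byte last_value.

Read 1: bits[0:1] width=1 -> value=0 (bin 0); offset now 1 = byte 0 bit 1; 55 bits remain
Read 2: bits[1:5] width=4 -> value=11 (bin 1011); offset now 5 = byte 0 bit 5; 51 bits remain
Read 3: bits[5:11] width=6 -> value=54 (bin 110110); offset now 11 = byte 1 bit 3; 45 bits remain
Read 4: bits[11:20] width=9 -> value=116 (bin 001110100); offset now 20 = byte 2 bit 4; 36 bits remain

Answer: 2 4 116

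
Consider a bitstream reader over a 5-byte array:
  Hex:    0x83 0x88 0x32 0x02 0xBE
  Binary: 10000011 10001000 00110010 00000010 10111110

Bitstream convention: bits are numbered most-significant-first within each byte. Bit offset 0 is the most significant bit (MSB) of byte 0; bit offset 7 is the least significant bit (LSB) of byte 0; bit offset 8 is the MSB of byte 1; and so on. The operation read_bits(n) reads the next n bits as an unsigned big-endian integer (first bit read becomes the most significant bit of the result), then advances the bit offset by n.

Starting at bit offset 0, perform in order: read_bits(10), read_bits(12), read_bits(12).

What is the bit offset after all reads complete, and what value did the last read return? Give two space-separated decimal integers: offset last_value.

Answer: 34 2058

Derivation:
Read 1: bits[0:10] width=10 -> value=526 (bin 1000001110); offset now 10 = byte 1 bit 2; 30 bits remain
Read 2: bits[10:22] width=12 -> value=524 (bin 001000001100); offset now 22 = byte 2 bit 6; 18 bits remain
Read 3: bits[22:34] width=12 -> value=2058 (bin 100000001010); offset now 34 = byte 4 bit 2; 6 bits remain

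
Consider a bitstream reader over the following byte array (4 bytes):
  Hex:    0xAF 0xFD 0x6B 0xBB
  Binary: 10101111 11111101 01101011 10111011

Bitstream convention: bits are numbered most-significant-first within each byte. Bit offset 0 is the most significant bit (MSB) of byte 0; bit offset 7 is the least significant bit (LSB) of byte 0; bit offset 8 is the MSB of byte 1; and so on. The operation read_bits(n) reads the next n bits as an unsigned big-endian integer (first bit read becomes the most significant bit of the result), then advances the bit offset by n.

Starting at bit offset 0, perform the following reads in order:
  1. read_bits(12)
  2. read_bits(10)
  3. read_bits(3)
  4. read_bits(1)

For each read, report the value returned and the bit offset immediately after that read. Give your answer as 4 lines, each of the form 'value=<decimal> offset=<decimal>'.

Read 1: bits[0:12] width=12 -> value=2815 (bin 101011111111); offset now 12 = byte 1 bit 4; 20 bits remain
Read 2: bits[12:22] width=10 -> value=858 (bin 1101011010); offset now 22 = byte 2 bit 6; 10 bits remain
Read 3: bits[22:25] width=3 -> value=7 (bin 111); offset now 25 = byte 3 bit 1; 7 bits remain
Read 4: bits[25:26] width=1 -> value=0 (bin 0); offset now 26 = byte 3 bit 2; 6 bits remain

Answer: value=2815 offset=12
value=858 offset=22
value=7 offset=25
value=0 offset=26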